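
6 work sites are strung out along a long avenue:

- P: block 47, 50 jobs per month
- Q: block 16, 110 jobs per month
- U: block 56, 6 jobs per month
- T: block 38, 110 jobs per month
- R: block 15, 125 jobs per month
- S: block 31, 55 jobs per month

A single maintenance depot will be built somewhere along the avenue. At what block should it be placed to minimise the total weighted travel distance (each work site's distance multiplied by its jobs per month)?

x = 16

For a sum of weighted absolute distances on a line, the optimum is the weighted median (not the mean). Total weight W = 456; half-weight = 228.
Sort by position and accumulate weight:
  block 15 (R, w=125) → cum 125
  block 16 (Q, w=110) → cum 235  ≥ 228 → median here
  block 31 (S, w=55) → cum 290
  block 38 (T, w=110) → cum 400
  block 47 (P, w=50) → cum 450
  block 56 (U, w=6) → cum 456
Optimal location: block 16.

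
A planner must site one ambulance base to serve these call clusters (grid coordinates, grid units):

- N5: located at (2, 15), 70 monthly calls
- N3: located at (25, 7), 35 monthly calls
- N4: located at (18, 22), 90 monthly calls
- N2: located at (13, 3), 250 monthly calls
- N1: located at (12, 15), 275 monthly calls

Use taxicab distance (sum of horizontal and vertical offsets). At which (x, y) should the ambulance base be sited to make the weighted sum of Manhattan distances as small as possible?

Manhattan distance separates: Σwᵢ(|x−xᵢ|+|y−yᵢ|) = Σwᵢ|x−xᵢ| + Σwᵢ|y−yᵢ|, so x and y are optimised independently as 1-D weighted medians.
Total weight W = 720; half = 360.
x-coordinate, sorted with cumulative weight:
  x=2 (N5, w=70) cum 70
  x=12 (N1, w=275) cum 345
  x=13 (N2, w=250) cum 595  ← median
  x=18 (N4, w=90) cum 685
  x=25 (N3, w=35) cum 720
⇒ x* = 13
y-coordinate, sorted with cumulative weight:
  y=3 (N2, w=250) cum 250
  y=7 (N3, w=35) cum 285
  y=15 (N5, w=70) cum 355
  y=15 (N1, w=275) cum 630  ← median
  y=22 (N4, w=90) cum 720
⇒ y* = 15

(13, 15)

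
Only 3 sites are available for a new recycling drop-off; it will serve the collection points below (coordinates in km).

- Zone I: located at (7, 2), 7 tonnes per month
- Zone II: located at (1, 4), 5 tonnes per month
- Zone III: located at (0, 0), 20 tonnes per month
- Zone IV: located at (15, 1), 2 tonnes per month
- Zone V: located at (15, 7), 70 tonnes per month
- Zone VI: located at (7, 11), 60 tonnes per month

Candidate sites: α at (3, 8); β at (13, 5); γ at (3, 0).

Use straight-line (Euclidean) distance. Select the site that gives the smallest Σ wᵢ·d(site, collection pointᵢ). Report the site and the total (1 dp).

β, total 1101.8 km

Total weighted distance at each candidate:
  α (3, 8): total = 1414.4
  β (13, 5): total = 1101.8
  γ (3, 0): total = 1812.5
Minimum is at β with total 1101.8 km.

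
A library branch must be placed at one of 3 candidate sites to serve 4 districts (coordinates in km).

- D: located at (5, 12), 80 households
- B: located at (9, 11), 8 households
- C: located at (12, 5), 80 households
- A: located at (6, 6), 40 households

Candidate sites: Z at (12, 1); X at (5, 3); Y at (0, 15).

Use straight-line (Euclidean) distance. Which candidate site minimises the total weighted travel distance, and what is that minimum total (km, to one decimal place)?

Total weighted distance at each candidate:
  Z (12, 1): total = 1759.0
  X (5, 3): total = 1500.5
  Y (0, 15): total = 2227.6
Minimum is at X with total 1500.5 km.

X, total 1500.5 km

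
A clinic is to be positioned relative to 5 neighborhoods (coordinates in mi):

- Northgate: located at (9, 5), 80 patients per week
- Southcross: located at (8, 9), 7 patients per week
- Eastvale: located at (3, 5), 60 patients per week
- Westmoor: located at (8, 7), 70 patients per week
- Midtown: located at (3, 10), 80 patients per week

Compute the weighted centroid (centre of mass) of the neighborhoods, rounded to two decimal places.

The minimiser of Σwᵢ‖p−pᵢ‖² is the weighted centroid p* = (Σwᵢpᵢ)/(Σwᵢ).
Σwᵢ = 297.
Σwᵢxᵢ = 80·9 + 7·8 + 60·3 + 70·8 + 80·3 = 1756.
Σwᵢyᵢ = 80·5 + 7·9 + 60·5 + 70·7 + 80·10 = 2053.
x* = 1756/297 = 5.91, y* = 2053/297 = 6.91.

(5.91, 6.91)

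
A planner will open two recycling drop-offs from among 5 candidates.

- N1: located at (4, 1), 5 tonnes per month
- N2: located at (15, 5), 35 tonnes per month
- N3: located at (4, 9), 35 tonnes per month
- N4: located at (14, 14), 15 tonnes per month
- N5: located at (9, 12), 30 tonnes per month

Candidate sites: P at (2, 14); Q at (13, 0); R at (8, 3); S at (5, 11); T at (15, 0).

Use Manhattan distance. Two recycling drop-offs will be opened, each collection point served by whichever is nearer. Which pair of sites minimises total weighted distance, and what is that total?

{S, T}, total 665

Evaluate every pair (each demand assigned to the nearer of the two):
  {S, T}: total = 665
  {Q, S}: total = 730
  {R, S}: total = 780
  {P, T}: total = 930
  {P, Q}: total = 990
  {P, R}: total = 1040
  {P, S}: total = 1050
  {R, T}: total = 1080
  {Q, R}: total = 1150
  {Q, T}: total = 1560
Best pair: {S, T} with total 665.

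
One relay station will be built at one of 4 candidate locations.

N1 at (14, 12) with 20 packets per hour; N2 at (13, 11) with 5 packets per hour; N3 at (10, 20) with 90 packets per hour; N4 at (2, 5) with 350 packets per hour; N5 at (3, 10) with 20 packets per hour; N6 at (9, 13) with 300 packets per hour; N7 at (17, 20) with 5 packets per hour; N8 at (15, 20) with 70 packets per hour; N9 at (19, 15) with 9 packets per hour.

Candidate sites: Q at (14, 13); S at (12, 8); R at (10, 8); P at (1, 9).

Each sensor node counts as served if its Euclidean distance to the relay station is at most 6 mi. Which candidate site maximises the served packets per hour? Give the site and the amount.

P, covering 370

Coverage radius r = 6 mi; a point is covered iff (Δx)²+(Δy)² ≤ 6² = 36.
  Q (14, 13): covers {N1, N2, N6, N9} → 334
  S (12, 8): covers {N1, N2, N6} → 325
  R (10, 8): covers {N1, N2, N6} → 325
  P (1, 9): covers {N4, N5} → 370
Maximum coverage at P: 370 packets per hour.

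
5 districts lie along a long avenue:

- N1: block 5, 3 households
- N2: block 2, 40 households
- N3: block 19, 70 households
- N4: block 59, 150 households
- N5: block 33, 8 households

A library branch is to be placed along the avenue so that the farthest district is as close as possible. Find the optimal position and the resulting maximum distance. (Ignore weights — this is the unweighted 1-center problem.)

location 30.5, max distance 28.5

The 1-center on a line is the midpoint of the two extreme points: leftmost at 2, rightmost at 59.
Optimal location = (2 + 59)/2 = 30.5; maximum distance = (59 − 2)/2 = 28.5.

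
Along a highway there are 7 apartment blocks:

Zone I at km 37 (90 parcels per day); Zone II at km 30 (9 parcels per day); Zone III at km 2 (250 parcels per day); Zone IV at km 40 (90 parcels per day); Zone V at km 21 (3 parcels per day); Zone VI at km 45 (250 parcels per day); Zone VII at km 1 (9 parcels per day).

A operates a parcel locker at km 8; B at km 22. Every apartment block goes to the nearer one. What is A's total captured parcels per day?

The indifferent point is the midpoint (8+22)/2 = 15; apartment blocks left of it (closer to A at 8) go to A, those right go to B.
  Zone VII at 1 (w=9) → A
  Zone III at 2 (w=250) → A
  Zone V at 21 (w=3) → B
  Zone II at 30 (w=9) → B
  Zone I at 37 (w=90) → B
  Zone IV at 40 (w=90) → B
  Zone VI at 45 (w=250) → B
A captures 259; B captures 442.

259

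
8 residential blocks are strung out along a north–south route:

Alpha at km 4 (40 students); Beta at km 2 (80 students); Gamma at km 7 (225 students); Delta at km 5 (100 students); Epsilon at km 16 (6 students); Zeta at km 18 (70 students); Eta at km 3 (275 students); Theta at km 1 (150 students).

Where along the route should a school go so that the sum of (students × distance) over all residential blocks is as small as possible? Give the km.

For a sum of weighted absolute distances on a line, the optimum is the weighted median (not the mean). Total weight W = 946; half-weight = 473.
Sort by position and accumulate weight:
  km 1 (Theta, w=150) → cum 150
  km 2 (Beta, w=80) → cum 230
  km 3 (Eta, w=275) → cum 505  ≥ 473 → median here
  km 4 (Alpha, w=40) → cum 545
  km 5 (Delta, w=100) → cum 645
  km 7 (Gamma, w=225) → cum 870
  km 16 (Epsilon, w=6) → cum 876
  km 18 (Zeta, w=70) → cum 946
Optimal location: km 3.

x = 3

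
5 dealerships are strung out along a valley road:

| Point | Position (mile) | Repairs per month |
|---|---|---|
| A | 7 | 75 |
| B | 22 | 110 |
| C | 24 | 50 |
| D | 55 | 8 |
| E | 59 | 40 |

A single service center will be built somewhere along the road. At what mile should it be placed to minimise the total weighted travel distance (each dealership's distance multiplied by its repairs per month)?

x = 22

For a sum of weighted absolute distances on a line, the optimum is the weighted median (not the mean). Total weight W = 283; half-weight = 141.5.
Sort by position and accumulate weight:
  mile 7 (A, w=75) → cum 75
  mile 22 (B, w=110) → cum 185  ≥ 141.5 → median here
  mile 24 (C, w=50) → cum 235
  mile 55 (D, w=8) → cum 243
  mile 59 (E, w=40) → cum 283
Optimal location: mile 22.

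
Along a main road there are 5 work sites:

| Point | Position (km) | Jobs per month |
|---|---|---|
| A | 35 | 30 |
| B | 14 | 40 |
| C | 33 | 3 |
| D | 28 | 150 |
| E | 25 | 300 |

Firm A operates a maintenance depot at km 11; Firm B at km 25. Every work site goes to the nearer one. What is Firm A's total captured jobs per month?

The indifferent point is the midpoint (11+25)/2 = 18; work sites left of it (closer to Firm A at 11) go to Firm A, those right go to Firm B.
  B at 14 (w=40) → Firm A
  E at 25 (w=300) → Firm B
  D at 28 (w=150) → Firm B
  C at 33 (w=3) → Firm B
  A at 35 (w=30) → Firm B
Firm A captures 40; Firm B captures 483.

40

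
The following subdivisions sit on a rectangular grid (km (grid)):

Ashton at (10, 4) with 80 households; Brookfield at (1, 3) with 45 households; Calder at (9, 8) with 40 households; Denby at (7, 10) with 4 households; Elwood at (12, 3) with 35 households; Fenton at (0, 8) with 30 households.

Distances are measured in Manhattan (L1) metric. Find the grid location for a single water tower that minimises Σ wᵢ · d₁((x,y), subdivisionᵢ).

(9, 4)

Manhattan distance separates: Σwᵢ(|x−xᵢ|+|y−yᵢ|) = Σwᵢ|x−xᵢ| + Σwᵢ|y−yᵢ|, so x and y are optimised independently as 1-D weighted medians.
Total weight W = 234; half = 117.
x-coordinate, sorted with cumulative weight:
  x=0 (Fenton, w=30) cum 30
  x=1 (Brookfield, w=45) cum 75
  x=7 (Denby, w=4) cum 79
  x=9 (Calder, w=40) cum 119  ← median
  x=10 (Ashton, w=80) cum 199
  x=12 (Elwood, w=35) cum 234
⇒ x* = 9
y-coordinate, sorted with cumulative weight:
  y=3 (Brookfield, w=45) cum 45
  y=3 (Elwood, w=35) cum 80
  y=4 (Ashton, w=80) cum 160  ← median
  y=8 (Calder, w=40) cum 200
  y=8 (Fenton, w=30) cum 230
  y=10 (Denby, w=4) cum 234
⇒ y* = 4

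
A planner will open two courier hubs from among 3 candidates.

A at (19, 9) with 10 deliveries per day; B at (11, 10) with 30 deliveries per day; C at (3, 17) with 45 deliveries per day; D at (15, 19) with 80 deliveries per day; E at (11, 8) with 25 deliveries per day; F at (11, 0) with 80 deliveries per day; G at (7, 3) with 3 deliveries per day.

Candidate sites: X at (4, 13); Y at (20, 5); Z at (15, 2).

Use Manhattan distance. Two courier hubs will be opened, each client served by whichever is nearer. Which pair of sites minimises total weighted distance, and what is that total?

{X, Z}, total 2752

Evaluate every pair (each demand assigned to the nearer of the two):
  {X, Z}: total = 2752
  {X, Y}: total = 3394
  {Y, Z}: total = 3742
Best pair: {X, Z} with total 2752.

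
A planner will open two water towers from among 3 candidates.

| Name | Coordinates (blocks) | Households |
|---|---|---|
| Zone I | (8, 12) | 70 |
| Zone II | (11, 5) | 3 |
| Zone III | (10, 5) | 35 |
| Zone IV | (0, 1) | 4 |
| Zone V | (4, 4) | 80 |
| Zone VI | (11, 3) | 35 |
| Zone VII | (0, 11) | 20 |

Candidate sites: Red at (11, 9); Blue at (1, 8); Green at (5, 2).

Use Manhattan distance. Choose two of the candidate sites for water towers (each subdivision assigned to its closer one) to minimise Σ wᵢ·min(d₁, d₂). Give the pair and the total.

Evaluate every pair (each demand assigned to the nearer of the two):
  {Red, Green}: total = 1341
  {Red, Blue}: total = 1489
  {Blue, Green}: total = 1666
Best pair: {Red, Green} with total 1341.

{Red, Green}, total 1341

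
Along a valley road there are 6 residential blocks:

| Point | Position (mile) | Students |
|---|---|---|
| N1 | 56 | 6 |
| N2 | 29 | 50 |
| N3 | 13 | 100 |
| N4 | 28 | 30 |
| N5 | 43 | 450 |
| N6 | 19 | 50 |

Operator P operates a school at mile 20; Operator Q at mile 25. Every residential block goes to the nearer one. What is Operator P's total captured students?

The indifferent point is the midpoint (20+25)/2 = 22.5; residential blocks left of it (closer to Operator P at 20) go to Operator P, those right go to Operator Q.
  N3 at 13 (w=100) → Operator P
  N6 at 19 (w=50) → Operator P
  N4 at 28 (w=30) → Operator Q
  N2 at 29 (w=50) → Operator Q
  N5 at 43 (w=450) → Operator Q
  N1 at 56 (w=6) → Operator Q
Operator P captures 150; Operator Q captures 536.

150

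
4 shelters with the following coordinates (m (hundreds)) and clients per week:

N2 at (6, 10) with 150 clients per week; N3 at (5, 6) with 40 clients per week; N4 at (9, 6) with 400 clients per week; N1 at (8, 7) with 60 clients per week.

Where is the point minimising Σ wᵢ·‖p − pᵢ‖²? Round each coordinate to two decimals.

The minimiser of Σwᵢ‖p−pᵢ‖² is the weighted centroid p* = (Σwᵢpᵢ)/(Σwᵢ).
Σwᵢ = 650.
Σwᵢxᵢ = 150·6 + 40·5 + 400·9 + 60·8 = 5180.
Σwᵢyᵢ = 150·10 + 40·6 + 400·6 + 60·7 = 4560.
x* = 5180/650 = 7.97, y* = 4560/650 = 7.02.

(7.97, 7.02)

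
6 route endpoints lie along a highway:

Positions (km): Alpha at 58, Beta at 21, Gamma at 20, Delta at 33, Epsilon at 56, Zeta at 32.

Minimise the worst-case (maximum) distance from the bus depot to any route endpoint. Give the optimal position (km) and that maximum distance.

location 39, max distance 19

The 1-center on a line is the midpoint of the two extreme points: leftmost at 20, rightmost at 58.
Optimal location = (20 + 58)/2 = 39; maximum distance = (58 − 20)/2 = 19.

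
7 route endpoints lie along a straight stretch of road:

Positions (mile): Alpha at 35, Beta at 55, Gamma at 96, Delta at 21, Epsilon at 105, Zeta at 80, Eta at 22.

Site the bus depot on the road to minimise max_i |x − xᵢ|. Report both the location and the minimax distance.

location 63, max distance 42

The 1-center on a line is the midpoint of the two extreme points: leftmost at 21, rightmost at 105.
Optimal location = (21 + 105)/2 = 63; maximum distance = (105 − 21)/2 = 42.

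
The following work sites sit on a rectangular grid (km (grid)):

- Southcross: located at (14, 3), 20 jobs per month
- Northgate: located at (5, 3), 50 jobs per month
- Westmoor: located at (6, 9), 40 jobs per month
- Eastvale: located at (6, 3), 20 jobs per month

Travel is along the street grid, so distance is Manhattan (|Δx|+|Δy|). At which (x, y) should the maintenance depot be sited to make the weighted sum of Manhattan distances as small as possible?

(6, 3)

Manhattan distance separates: Σwᵢ(|x−xᵢ|+|y−yᵢ|) = Σwᵢ|x−xᵢ| + Σwᵢ|y−yᵢ|, so x and y are optimised independently as 1-D weighted medians.
Total weight W = 130; half = 65.
x-coordinate, sorted with cumulative weight:
  x=5 (Northgate, w=50) cum 50
  x=6 (Westmoor, w=40) cum 90  ← median
  x=6 (Eastvale, w=20) cum 110
  x=14 (Southcross, w=20) cum 130
⇒ x* = 6
y-coordinate, sorted with cumulative weight:
  y=3 (Southcross, w=20) cum 20
  y=3 (Northgate, w=50) cum 70  ← median
  y=3 (Eastvale, w=20) cum 90
  y=9 (Westmoor, w=40) cum 130
⇒ y* = 3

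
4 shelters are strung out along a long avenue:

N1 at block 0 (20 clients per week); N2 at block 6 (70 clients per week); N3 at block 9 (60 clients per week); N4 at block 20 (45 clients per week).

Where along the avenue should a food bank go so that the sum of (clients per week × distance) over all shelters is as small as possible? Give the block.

For a sum of weighted absolute distances on a line, the optimum is the weighted median (not the mean). Total weight W = 195; half-weight = 97.5.
Sort by position and accumulate weight:
  block 0 (N1, w=20) → cum 20
  block 6 (N2, w=70) → cum 90
  block 9 (N3, w=60) → cum 150  ≥ 97.5 → median here
  block 20 (N4, w=45) → cum 195
Optimal location: block 9.

x = 9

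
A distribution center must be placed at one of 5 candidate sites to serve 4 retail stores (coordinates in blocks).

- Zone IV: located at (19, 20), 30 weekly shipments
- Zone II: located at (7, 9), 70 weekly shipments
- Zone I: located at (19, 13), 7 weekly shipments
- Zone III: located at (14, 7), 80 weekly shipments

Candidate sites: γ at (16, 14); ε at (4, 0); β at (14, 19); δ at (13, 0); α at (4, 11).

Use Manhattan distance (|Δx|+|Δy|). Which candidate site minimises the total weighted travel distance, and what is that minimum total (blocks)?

Total weighted distance at each candidate:
  γ (16, 14): total = 1998
  ε (4, 0): total = 3446
  β (14, 19): total = 2407
  δ (13, 0): total = 2603
  α (4, 11): total = 2309
Minimum is at γ with total 1998 blocks.

γ, total 1998 blocks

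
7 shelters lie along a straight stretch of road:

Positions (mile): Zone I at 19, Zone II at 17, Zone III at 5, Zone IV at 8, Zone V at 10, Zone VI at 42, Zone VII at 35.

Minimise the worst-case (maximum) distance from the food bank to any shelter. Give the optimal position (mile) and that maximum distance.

location 23.5, max distance 18.5

The 1-center on a line is the midpoint of the two extreme points: leftmost at 5, rightmost at 42.
Optimal location = (5 + 42)/2 = 23.5; maximum distance = (42 − 5)/2 = 18.5.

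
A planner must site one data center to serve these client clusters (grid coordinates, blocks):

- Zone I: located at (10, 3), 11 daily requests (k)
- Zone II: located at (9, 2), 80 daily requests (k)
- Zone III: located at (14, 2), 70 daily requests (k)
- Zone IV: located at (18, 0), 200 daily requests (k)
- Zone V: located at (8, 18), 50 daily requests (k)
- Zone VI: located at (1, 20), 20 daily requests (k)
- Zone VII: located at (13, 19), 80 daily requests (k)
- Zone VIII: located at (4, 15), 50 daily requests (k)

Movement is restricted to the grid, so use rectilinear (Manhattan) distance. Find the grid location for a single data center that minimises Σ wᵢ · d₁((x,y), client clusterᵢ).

Manhattan distance separates: Σwᵢ(|x−xᵢ|+|y−yᵢ|) = Σwᵢ|x−xᵢ| + Σwᵢ|y−yᵢ|, so x and y are optimised independently as 1-D weighted medians.
Total weight W = 561; half = 280.5.
x-coordinate, sorted with cumulative weight:
  x=1 (Zone VI, w=20) cum 20
  x=4 (Zone VIII, w=50) cum 70
  x=8 (Zone V, w=50) cum 120
  x=9 (Zone II, w=80) cum 200
  x=10 (Zone I, w=11) cum 211
  x=13 (Zone VII, w=80) cum 291  ← median
  x=14 (Zone III, w=70) cum 361
  x=18 (Zone IV, w=200) cum 561
⇒ x* = 13
y-coordinate, sorted with cumulative weight:
  y=0 (Zone IV, w=200) cum 200
  y=2 (Zone II, w=80) cum 280
  y=2 (Zone III, w=70) cum 350  ← median
  y=3 (Zone I, w=11) cum 361
  y=15 (Zone VIII, w=50) cum 411
  y=18 (Zone V, w=50) cum 461
  y=19 (Zone VII, w=80) cum 541
  y=20 (Zone VI, w=20) cum 561
⇒ y* = 2

(13, 2)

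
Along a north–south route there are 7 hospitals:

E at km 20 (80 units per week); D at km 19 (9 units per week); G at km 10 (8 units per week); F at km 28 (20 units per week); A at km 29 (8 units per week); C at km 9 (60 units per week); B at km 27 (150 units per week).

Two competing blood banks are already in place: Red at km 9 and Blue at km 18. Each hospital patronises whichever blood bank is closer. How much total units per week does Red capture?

The indifferent point is the midpoint (9+18)/2 = 13.5; hospitals left of it (closer to Red at 9) go to Red, those right go to Blue.
  C at 9 (w=60) → Red
  G at 10 (w=8) → Red
  D at 19 (w=9) → Blue
  E at 20 (w=80) → Blue
  B at 27 (w=150) → Blue
  F at 28 (w=20) → Blue
  A at 29 (w=8) → Blue
Red captures 68; Blue captures 267.

68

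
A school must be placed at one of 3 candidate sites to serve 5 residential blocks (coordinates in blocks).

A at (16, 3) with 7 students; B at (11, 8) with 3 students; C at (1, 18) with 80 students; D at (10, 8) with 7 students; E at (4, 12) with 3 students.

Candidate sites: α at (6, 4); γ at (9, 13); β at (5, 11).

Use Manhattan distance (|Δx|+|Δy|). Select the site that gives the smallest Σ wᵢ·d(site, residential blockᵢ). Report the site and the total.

Total weighted distance at each candidate:
  α (6, 4): total = 1710
  γ (9, 13): total = 1240
  β (5, 11): total = 1102
Minimum is at β with total 1102 blocks.

β, total 1102 blocks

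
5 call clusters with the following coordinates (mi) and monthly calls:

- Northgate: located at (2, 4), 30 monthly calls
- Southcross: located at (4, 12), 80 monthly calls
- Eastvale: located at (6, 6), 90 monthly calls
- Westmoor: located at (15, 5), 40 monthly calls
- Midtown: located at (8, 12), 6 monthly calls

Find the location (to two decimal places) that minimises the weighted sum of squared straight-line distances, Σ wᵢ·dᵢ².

(6.37, 7.69)

The minimiser of Σwᵢ‖p−pᵢ‖² is the weighted centroid p* = (Σwᵢpᵢ)/(Σwᵢ).
Σwᵢ = 246.
Σwᵢxᵢ = 30·2 + 80·4 + 90·6 + 40·15 + 6·8 = 1568.
Σwᵢyᵢ = 30·4 + 80·12 + 90·6 + 40·5 + 6·12 = 1892.
x* = 1568/246 = 6.37, y* = 1892/246 = 7.69.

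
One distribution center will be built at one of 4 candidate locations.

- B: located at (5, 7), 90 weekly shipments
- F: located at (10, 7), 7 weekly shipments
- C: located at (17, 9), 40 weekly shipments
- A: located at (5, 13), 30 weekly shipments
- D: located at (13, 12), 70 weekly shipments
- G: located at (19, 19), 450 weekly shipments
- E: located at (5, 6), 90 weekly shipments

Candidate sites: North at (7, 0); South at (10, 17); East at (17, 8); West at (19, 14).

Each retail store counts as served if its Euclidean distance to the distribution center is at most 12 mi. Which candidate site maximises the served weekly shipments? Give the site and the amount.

South, covering 687

Coverage radius r = 12 mi; a point is covered iff (Δx)²+(Δy)² ≤ 12² = 144.
  North (7, 0): covers {B, F, E} → 187
  South (10, 17): covers {B, F, C, A, D, G} → 687
  East (17, 8): covers {F, C, D, G} → 567
  West (19, 14): covers {F, C, D, G} → 567
Maximum coverage at South: 687 weekly shipments.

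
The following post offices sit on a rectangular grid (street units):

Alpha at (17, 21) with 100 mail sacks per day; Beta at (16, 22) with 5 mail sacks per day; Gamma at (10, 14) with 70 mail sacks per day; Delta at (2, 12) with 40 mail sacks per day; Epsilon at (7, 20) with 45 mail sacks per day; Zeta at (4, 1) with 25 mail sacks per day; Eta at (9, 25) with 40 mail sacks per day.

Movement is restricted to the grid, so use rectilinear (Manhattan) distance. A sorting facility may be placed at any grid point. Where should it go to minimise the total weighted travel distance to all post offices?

(10, 20)

Manhattan distance separates: Σwᵢ(|x−xᵢ|+|y−yᵢ|) = Σwᵢ|x−xᵢ| + Σwᵢ|y−yᵢ|, so x and y are optimised independently as 1-D weighted medians.
Total weight W = 325; half = 162.5.
x-coordinate, sorted with cumulative weight:
  x=2 (Delta, w=40) cum 40
  x=4 (Zeta, w=25) cum 65
  x=7 (Epsilon, w=45) cum 110
  x=9 (Eta, w=40) cum 150
  x=10 (Gamma, w=70) cum 220  ← median
  x=16 (Beta, w=5) cum 225
  x=17 (Alpha, w=100) cum 325
⇒ x* = 10
y-coordinate, sorted with cumulative weight:
  y=1 (Zeta, w=25) cum 25
  y=12 (Delta, w=40) cum 65
  y=14 (Gamma, w=70) cum 135
  y=20 (Epsilon, w=45) cum 180  ← median
  y=21 (Alpha, w=100) cum 280
  y=22 (Beta, w=5) cum 285
  y=25 (Eta, w=40) cum 325
⇒ y* = 20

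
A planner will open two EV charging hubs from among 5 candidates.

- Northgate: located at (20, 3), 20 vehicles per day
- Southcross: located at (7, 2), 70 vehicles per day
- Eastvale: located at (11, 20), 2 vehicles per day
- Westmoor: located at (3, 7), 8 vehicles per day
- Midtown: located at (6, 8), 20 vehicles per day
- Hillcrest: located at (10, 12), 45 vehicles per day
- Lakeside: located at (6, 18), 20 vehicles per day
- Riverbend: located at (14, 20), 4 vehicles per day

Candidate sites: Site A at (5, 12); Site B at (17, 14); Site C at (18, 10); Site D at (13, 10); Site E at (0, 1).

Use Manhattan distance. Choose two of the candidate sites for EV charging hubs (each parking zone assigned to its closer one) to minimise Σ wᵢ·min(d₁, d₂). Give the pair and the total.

Evaluate every pair (each demand assigned to the nearer of the two):
  {Site A, Site E}: total = 1617
  {Site A, Site C}: total = 1625
  {Site D, Site E}: total = 1685
  {Site A, Site B}: total = 1701
  {Site A, Site D}: total = 1709
  {Site B, Site E}: total = 1937
  {Site C, Site E}: total = 2012
  {Site C, Site D}: total = 2037
  {Site B, Site D}: total = 2129
  {Site B, Site C}: total = 2699
Best pair: {Site A, Site E} with total 1617.

{Site A, Site E}, total 1617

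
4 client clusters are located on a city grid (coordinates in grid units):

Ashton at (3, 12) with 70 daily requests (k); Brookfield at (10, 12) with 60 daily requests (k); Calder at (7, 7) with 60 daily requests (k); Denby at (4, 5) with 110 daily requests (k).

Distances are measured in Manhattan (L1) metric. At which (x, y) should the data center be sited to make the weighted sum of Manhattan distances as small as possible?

Manhattan distance separates: Σwᵢ(|x−xᵢ|+|y−yᵢ|) = Σwᵢ|x−xᵢ| + Σwᵢ|y−yᵢ|, so x and y are optimised independently as 1-D weighted medians.
Total weight W = 300; half = 150.
x-coordinate, sorted with cumulative weight:
  x=3 (Ashton, w=70) cum 70
  x=4 (Denby, w=110) cum 180  ← median
  x=7 (Calder, w=60) cum 240
  x=10 (Brookfield, w=60) cum 300
⇒ x* = 4
y-coordinate, sorted with cumulative weight:
  y=5 (Denby, w=110) cum 110
  y=7 (Calder, w=60) cum 170  ← median
  y=12 (Ashton, w=70) cum 240
  y=12 (Brookfield, w=60) cum 300
⇒ y* = 7

(4, 7)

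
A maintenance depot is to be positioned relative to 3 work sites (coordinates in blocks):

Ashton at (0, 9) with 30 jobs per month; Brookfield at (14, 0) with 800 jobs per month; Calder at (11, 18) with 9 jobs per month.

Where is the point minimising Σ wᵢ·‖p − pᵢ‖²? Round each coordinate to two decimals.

The minimiser of Σwᵢ‖p−pᵢ‖² is the weighted centroid p* = (Σwᵢpᵢ)/(Σwᵢ).
Σwᵢ = 839.
Σwᵢxᵢ = 30·0 + 800·14 + 9·11 = 11299.
Σwᵢyᵢ = 30·9 + 800·0 + 9·18 = 432.
x* = 11299/839 = 13.47, y* = 432/839 = 0.51.

(13.47, 0.51)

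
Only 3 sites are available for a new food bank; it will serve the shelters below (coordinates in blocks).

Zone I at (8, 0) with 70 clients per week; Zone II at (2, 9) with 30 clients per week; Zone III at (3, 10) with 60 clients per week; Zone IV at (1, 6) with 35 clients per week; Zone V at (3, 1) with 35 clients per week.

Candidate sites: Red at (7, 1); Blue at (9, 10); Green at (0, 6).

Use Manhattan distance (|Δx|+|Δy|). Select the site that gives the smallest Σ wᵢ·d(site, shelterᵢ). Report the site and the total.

Total weighted distance at each candidate:
  Red (7, 1): total = 1835
  Blue (9, 10): total = 2315
  Green (0, 6): total = 1865
Minimum is at Red with total 1835 blocks.

Red, total 1835 blocks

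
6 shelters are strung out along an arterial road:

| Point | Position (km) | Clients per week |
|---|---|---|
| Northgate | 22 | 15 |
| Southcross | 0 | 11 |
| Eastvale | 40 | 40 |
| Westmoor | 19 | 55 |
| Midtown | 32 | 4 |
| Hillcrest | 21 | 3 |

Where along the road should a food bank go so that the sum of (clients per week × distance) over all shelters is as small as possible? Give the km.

For a sum of weighted absolute distances on a line, the optimum is the weighted median (not the mean). Total weight W = 128; half-weight = 64.
Sort by position and accumulate weight:
  km 0 (Southcross, w=11) → cum 11
  km 19 (Westmoor, w=55) → cum 66  ≥ 64 → median here
  km 21 (Hillcrest, w=3) → cum 69
  km 22 (Northgate, w=15) → cum 84
  km 32 (Midtown, w=4) → cum 88
  km 40 (Eastvale, w=40) → cum 128
Optimal location: km 19.

x = 19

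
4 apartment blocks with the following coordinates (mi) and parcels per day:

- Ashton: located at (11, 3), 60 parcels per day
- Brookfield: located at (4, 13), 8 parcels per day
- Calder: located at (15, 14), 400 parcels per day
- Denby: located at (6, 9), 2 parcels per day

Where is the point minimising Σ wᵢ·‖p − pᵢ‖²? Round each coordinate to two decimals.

The minimiser of Σwᵢ‖p−pᵢ‖² is the weighted centroid p* = (Σwᵢpᵢ)/(Σwᵢ).
Σwᵢ = 470.
Σwᵢxᵢ = 60·11 + 8·4 + 400·15 + 2·6 = 6704.
Σwᵢyᵢ = 60·3 + 8·13 + 400·14 + 2·9 = 5902.
x* = 6704/470 = 14.26, y* = 5902/470 = 12.56.

(14.26, 12.56)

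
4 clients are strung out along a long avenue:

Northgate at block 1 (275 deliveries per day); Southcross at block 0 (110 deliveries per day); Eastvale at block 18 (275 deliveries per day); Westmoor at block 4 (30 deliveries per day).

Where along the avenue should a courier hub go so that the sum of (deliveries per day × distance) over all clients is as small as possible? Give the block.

x = 1

For a sum of weighted absolute distances on a line, the optimum is the weighted median (not the mean). Total weight W = 690; half-weight = 345.
Sort by position and accumulate weight:
  block 0 (Southcross, w=110) → cum 110
  block 1 (Northgate, w=275) → cum 385  ≥ 345 → median here
  block 4 (Westmoor, w=30) → cum 415
  block 18 (Eastvale, w=275) → cum 690
Optimal location: block 1.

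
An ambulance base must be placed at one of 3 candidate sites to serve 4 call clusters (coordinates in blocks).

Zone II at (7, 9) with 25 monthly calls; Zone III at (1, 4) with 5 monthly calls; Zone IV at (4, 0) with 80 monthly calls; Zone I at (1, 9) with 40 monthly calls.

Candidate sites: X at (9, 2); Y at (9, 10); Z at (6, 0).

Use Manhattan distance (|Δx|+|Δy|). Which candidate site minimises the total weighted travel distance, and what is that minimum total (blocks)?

Z, total 1015 blocks

Total weighted distance at each candidate:
  X (9, 2): total = 1435
  Y (9, 10): total = 1705
  Z (6, 0): total = 1015
Minimum is at Z with total 1015 blocks.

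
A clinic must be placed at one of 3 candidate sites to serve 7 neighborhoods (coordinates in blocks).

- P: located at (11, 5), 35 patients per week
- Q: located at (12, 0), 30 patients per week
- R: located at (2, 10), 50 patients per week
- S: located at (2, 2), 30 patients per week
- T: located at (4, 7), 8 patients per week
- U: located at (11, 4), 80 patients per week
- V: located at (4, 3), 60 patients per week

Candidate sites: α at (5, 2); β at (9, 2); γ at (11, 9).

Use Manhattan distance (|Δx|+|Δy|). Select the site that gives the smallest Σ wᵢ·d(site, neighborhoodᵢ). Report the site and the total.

α, total 2033 blocks

Total weighted distance at each candidate:
  α (5, 2): total = 2033
  β (9, 2): total = 2045
  γ (11, 9): total = 2672
Minimum is at α with total 2033 blocks.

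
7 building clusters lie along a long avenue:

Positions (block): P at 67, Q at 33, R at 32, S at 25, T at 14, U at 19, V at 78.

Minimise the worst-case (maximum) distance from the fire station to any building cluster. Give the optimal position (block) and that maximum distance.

The 1-center on a line is the midpoint of the two extreme points: leftmost at 14, rightmost at 78.
Optimal location = (14 + 78)/2 = 46; maximum distance = (78 − 14)/2 = 32.

location 46, max distance 32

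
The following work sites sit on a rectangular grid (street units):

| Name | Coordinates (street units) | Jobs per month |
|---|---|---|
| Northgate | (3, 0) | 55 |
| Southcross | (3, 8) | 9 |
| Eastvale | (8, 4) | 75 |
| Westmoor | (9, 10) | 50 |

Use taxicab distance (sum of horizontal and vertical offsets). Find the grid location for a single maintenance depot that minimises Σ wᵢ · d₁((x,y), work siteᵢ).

Manhattan distance separates: Σwᵢ(|x−xᵢ|+|y−yᵢ|) = Σwᵢ|x−xᵢ| + Σwᵢ|y−yᵢ|, so x and y are optimised independently as 1-D weighted medians.
Total weight W = 189; half = 94.5.
x-coordinate, sorted with cumulative weight:
  x=3 (Northgate, w=55) cum 55
  x=3 (Southcross, w=9) cum 64
  x=8 (Eastvale, w=75) cum 139  ← median
  x=9 (Westmoor, w=50) cum 189
⇒ x* = 8
y-coordinate, sorted with cumulative weight:
  y=0 (Northgate, w=55) cum 55
  y=4 (Eastvale, w=75) cum 130  ← median
  y=8 (Southcross, w=9) cum 139
  y=10 (Westmoor, w=50) cum 189
⇒ y* = 4

(8, 4)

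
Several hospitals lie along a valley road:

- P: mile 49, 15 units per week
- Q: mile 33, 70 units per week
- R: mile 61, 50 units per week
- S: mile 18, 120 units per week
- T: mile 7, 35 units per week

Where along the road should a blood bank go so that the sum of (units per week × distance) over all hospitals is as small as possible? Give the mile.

x = 18

For a sum of weighted absolute distances on a line, the optimum is the weighted median (not the mean). Total weight W = 290; half-weight = 145.
Sort by position and accumulate weight:
  mile 7 (T, w=35) → cum 35
  mile 18 (S, w=120) → cum 155  ≥ 145 → median here
  mile 33 (Q, w=70) → cum 225
  mile 49 (P, w=15) → cum 240
  mile 61 (R, w=50) → cum 290
Optimal location: mile 18.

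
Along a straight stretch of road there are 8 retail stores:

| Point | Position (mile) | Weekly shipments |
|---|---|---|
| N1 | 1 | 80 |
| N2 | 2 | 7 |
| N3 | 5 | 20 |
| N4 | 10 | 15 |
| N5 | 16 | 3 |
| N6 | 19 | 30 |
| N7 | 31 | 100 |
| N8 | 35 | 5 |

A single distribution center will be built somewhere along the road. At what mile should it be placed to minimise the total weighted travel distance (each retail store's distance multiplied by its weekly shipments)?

For a sum of weighted absolute distances on a line, the optimum is the weighted median (not the mean). Total weight W = 260; half-weight = 130.
Sort by position and accumulate weight:
  mile 1 (N1, w=80) → cum 80
  mile 2 (N2, w=7) → cum 87
  mile 5 (N3, w=20) → cum 107
  mile 10 (N4, w=15) → cum 122
  mile 16 (N5, w=3) → cum 125
  mile 19 (N6, w=30) → cum 155  ≥ 130 → median here
  mile 31 (N7, w=100) → cum 255
  mile 35 (N8, w=5) → cum 260
Optimal location: mile 19.

x = 19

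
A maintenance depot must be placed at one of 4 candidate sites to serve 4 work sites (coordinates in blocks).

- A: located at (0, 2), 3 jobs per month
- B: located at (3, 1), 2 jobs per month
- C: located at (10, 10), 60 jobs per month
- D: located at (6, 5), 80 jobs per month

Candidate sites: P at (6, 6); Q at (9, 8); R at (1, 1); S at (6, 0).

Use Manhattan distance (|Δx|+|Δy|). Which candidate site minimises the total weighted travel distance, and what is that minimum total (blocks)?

Total weighted distance at each candidate:
  P (6, 6): total = 606
  Q (9, 8): total = 731
  R (1, 1): total = 1810
  S (6, 0): total = 1272
Minimum is at P with total 606 blocks.

P, total 606 blocks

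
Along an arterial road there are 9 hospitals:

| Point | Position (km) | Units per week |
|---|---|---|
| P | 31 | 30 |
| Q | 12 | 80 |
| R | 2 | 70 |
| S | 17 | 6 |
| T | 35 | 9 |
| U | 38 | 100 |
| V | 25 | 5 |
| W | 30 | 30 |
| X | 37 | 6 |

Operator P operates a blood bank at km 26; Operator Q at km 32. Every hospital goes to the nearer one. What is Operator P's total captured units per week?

The indifferent point is the midpoint (26+32)/2 = 29; hospitals left of it (closer to Operator P at 26) go to Operator P, those right go to Operator Q.
  R at 2 (w=70) → Operator P
  Q at 12 (w=80) → Operator P
  S at 17 (w=6) → Operator P
  V at 25 (w=5) → Operator P
  W at 30 (w=30) → Operator Q
  P at 31 (w=30) → Operator Q
  T at 35 (w=9) → Operator Q
  X at 37 (w=6) → Operator Q
  U at 38 (w=100) → Operator Q
Operator P captures 161; Operator Q captures 175.

161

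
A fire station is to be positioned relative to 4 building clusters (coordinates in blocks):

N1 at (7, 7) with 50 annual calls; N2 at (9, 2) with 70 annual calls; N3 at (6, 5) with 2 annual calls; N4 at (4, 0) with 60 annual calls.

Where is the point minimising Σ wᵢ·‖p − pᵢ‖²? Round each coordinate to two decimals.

(6.77, 2.75)

The minimiser of Σwᵢ‖p−pᵢ‖² is the weighted centroid p* = (Σwᵢpᵢ)/(Σwᵢ).
Σwᵢ = 182.
Σwᵢxᵢ = 50·7 + 70·9 + 2·6 + 60·4 = 1232.
Σwᵢyᵢ = 50·7 + 70·2 + 2·5 + 60·0 = 500.
x* = 1232/182 = 6.77, y* = 500/182 = 2.75.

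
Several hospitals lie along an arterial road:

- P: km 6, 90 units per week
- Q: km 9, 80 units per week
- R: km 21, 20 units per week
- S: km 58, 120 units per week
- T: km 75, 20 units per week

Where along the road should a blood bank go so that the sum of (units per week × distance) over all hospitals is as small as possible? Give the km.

x = 9

For a sum of weighted absolute distances on a line, the optimum is the weighted median (not the mean). Total weight W = 330; half-weight = 165.
Sort by position and accumulate weight:
  km 6 (P, w=90) → cum 90
  km 9 (Q, w=80) → cum 170  ≥ 165 → median here
  km 21 (R, w=20) → cum 190
  km 58 (S, w=120) → cum 310
  km 75 (T, w=20) → cum 330
Optimal location: km 9.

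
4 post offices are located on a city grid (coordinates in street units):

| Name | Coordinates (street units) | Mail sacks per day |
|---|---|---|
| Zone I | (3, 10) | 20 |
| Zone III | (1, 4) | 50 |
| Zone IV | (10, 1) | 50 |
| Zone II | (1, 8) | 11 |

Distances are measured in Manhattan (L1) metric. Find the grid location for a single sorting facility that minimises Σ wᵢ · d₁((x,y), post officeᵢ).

Manhattan distance separates: Σwᵢ(|x−xᵢ|+|y−yᵢ|) = Σwᵢ|x−xᵢ| + Σwᵢ|y−yᵢ|, so x and y are optimised independently as 1-D weighted medians.
Total weight W = 131; half = 65.5.
x-coordinate, sorted with cumulative weight:
  x=1 (Zone III, w=50) cum 50
  x=1 (Zone II, w=11) cum 61
  x=3 (Zone I, w=20) cum 81  ← median
  x=10 (Zone IV, w=50) cum 131
⇒ x* = 3
y-coordinate, sorted with cumulative weight:
  y=1 (Zone IV, w=50) cum 50
  y=4 (Zone III, w=50) cum 100  ← median
  y=8 (Zone II, w=11) cum 111
  y=10 (Zone I, w=20) cum 131
⇒ y* = 4

(3, 4)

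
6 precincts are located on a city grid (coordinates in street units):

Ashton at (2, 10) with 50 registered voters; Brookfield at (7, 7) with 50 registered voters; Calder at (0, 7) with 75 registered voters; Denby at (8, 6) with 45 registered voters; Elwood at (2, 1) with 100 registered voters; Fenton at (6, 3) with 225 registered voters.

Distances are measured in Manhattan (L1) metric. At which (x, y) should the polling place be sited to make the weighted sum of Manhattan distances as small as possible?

(6, 3)

Manhattan distance separates: Σwᵢ(|x−xᵢ|+|y−yᵢ|) = Σwᵢ|x−xᵢ| + Σwᵢ|y−yᵢ|, so x and y are optimised independently as 1-D weighted medians.
Total weight W = 545; half = 272.5.
x-coordinate, sorted with cumulative weight:
  x=0 (Calder, w=75) cum 75
  x=2 (Ashton, w=50) cum 125
  x=2 (Elwood, w=100) cum 225
  x=6 (Fenton, w=225) cum 450  ← median
  x=7 (Brookfield, w=50) cum 500
  x=8 (Denby, w=45) cum 545
⇒ x* = 6
y-coordinate, sorted with cumulative weight:
  y=1 (Elwood, w=100) cum 100
  y=3 (Fenton, w=225) cum 325  ← median
  y=6 (Denby, w=45) cum 370
  y=7 (Brookfield, w=50) cum 420
  y=7 (Calder, w=75) cum 495
  y=10 (Ashton, w=50) cum 545
⇒ y* = 3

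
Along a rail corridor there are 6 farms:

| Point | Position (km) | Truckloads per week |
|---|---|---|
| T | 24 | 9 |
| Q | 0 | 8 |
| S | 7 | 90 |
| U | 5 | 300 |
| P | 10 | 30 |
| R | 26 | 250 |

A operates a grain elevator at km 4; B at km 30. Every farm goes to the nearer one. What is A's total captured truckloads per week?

The indifferent point is the midpoint (4+30)/2 = 17; farms left of it (closer to A at 4) go to A, those right go to B.
  Q at 0 (w=8) → A
  U at 5 (w=300) → A
  S at 7 (w=90) → A
  P at 10 (w=30) → A
  T at 24 (w=9) → B
  R at 26 (w=250) → B
A captures 428; B captures 259.

428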